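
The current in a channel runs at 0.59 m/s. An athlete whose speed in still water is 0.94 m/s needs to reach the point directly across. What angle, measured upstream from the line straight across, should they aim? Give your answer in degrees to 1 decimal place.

38.9°

To cancel the current, the upstream component of the athlete's velocity must equal the flow: 0.94 sin θ = 0.59.
sin θ = 0.59 / 0.94 = 0.6277.
θ = arcsin(0.6277) = 38.878°.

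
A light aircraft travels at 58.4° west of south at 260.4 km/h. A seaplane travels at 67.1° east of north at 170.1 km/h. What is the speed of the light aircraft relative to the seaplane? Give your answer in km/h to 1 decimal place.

Taking east as x and north as y: light aircraft velocity = (-221.790, -136.446) km/h; seaplane velocity = (156.694, 66.190) km/h.
Velocity of light aircraft relative to seaplane = (-221.790, -136.446) − (156.694, 66.190) = (-378.483, -202.636) km/h.
Magnitude = |(-378.483, -202.636)| = 429.315 km/h.

429.3 km/h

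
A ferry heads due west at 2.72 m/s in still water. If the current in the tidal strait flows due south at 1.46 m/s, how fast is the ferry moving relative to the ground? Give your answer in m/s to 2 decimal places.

Taking east as x and north as y: velocity relative to the water = (-2.720, 0.000) m/s; the water relative to ground = (0.000, -1.460) m/s.
Velocity relative to ground = (-2.720, 0.000) + (0.000, -1.460) = (-2.720, -1.460) m/s.
Speed = |(-2.720, -1.460)| = 3.087 m/s.

3.09 m/s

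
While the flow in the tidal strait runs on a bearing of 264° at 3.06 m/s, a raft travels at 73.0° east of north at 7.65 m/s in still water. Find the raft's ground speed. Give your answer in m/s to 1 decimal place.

Taking east as x and north as y: velocity relative to the water = (7.316, 2.237) m/s; the water relative to ground = (-3.043, -0.320) m/s.
Velocity relative to ground = (7.316, 2.237) + (-3.043, -0.320) = (4.272, 1.917) m/s.
Speed = |(4.272, 1.917)| = 4.683 m/s.

4.7 m/s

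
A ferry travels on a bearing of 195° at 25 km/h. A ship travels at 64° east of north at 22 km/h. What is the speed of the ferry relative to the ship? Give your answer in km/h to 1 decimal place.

42.8 km/h

Taking east as x and north as y: ferry velocity = (-6.470, -24.148) km/h; ship velocity = (19.773, 9.644) km/h.
Velocity of ferry relative to ship = (-6.470, -24.148) − (19.773, 9.644) = (-26.244, -33.792) km/h.
Magnitude = |(-26.244, -33.792)| = 42.786 km/h.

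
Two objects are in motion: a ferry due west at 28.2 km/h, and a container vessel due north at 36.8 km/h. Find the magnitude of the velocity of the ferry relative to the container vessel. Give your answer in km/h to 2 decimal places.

46.36 km/h

Taking east as x and north as y: ferry velocity = (-28.200, 0.000) km/h; container vessel velocity = (0.000, 36.800) km/h.
Velocity of ferry relative to container vessel = (-28.200, 0.000) − (0.000, 36.800) = (-28.200, -36.800) km/h.
Magnitude = |(-28.200, -36.800)| = 46.362 km/h.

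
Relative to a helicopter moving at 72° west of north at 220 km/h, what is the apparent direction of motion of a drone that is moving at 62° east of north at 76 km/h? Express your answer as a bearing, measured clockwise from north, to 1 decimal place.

Taking east as x and north as y: drone velocity = (67.104, 35.680) km/h; helicopter velocity = (-209.232, 67.984) km/h.
Velocity of drone relative to helicopter = (67.104, 35.680) − (-209.232, 67.984) = (276.336, -32.304) km/h.
Bearing = atan2(276.34, -32.30) = 96.67° clockwise from north.

096.7°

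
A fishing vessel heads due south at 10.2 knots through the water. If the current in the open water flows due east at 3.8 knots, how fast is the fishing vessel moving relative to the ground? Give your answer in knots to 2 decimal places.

Taking east as x and north as y: velocity relative to the water = (0.000, -10.200) knots; the water relative to ground = (3.800, 0.000) knots.
Velocity relative to ground = (0.000, -10.200) + (3.800, 0.000) = (3.800, -10.200) knots.
Speed = |(3.800, -10.200)| = 10.885 knots.

10.88 knots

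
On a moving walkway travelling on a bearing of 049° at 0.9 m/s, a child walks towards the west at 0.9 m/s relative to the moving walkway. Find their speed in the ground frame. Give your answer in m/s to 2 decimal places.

Taking east as x and north as y: moving walkway velocity = (0.679, 0.590) m/s; child velocity relative to moving walkway = (-0.900, 0.000) m/s.
Velocity relative to ground = (0.679, 0.590) + (-0.900, 0.000) = (-0.221, 0.590) m/s.
Speed = |(-0.221, 0.590)| = 0.630 m/s.

0.63 m/s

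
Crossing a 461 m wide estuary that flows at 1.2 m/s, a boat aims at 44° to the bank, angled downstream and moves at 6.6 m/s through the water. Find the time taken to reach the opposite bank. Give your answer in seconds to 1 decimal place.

The component of the boat's velocity perpendicular to the bank is 6.6 × sin 44° = 4.585 m/s.
The current is parallel to the bank, so it does not affect the crossing time.
Time = 461 / 4.585 = 100.551 s.

100.6 s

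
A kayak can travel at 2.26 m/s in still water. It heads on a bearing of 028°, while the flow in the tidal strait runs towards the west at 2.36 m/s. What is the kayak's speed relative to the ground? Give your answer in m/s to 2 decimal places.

2.38 m/s

Taking east as x and north as y: velocity relative to the water = (1.061, 1.995) m/s; the water relative to ground = (-2.360, 0.000) m/s.
Velocity relative to ground = (1.061, 1.995) + (-2.360, 0.000) = (-1.299, 1.995) m/s.
Speed = |(-1.299, 1.995)| = 2.381 m/s.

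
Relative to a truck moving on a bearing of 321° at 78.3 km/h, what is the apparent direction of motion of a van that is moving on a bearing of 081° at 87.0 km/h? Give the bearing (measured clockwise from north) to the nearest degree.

109°

Taking east as x and north as y: van velocity = (85.929, 13.610) km/h; truck velocity = (-49.276, 60.851) km/h.
Velocity of van relative to truck = (85.929, 13.610) − (-49.276, 60.851) = (135.205, -47.241) km/h.
Bearing = atan2(135.20, -47.24) = 109.26° clockwise from north.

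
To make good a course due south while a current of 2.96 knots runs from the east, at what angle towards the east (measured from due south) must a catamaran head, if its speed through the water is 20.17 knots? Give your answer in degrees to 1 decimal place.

8.4°

The current pushes perpendicular to the desired track; the heading must have a component into the current equal to 2.96 knots: 20.17 sin θ = 2.96.
sin θ = 0.1468, so θ = 8.439°.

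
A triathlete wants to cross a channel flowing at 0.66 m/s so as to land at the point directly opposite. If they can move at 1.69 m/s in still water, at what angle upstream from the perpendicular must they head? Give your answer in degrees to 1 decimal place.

23.0°

To cancel the current, the upstream component of the triathlete's velocity must equal the flow: 1.69 sin θ = 0.66.
sin θ = 0.66 / 1.69 = 0.3905.
θ = arcsin(0.3905) = 22.988°.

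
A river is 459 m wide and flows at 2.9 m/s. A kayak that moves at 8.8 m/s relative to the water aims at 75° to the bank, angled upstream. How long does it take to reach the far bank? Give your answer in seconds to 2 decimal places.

54.00 s

The component of the kayak's velocity perpendicular to the bank is 8.8 × sin 75° = 8.500 m/s.
Only the cross-stream component determines the crossing time; the current contributes nothing perpendicular to the bank.
Time = 459 / 8.500 = 53.999 s.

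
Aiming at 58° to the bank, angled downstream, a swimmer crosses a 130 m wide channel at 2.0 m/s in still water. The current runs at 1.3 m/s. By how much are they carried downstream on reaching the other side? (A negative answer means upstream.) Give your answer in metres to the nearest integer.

Perpendicular speed = 1.696 m/s; crossing time = 130 / 1.696 = 76.647 s.
Net downstream speed = 2.360 m/s.
Drift = 2.360 × 76.647 = 180.874 m (downstream).

181 m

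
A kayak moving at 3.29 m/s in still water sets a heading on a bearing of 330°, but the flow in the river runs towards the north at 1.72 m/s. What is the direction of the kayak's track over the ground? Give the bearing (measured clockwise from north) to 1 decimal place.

Taking east as x and north as y: velocity relative to the water = (-1.645, 2.849) m/s; the water relative to ground = (0.000, 1.720) m/s.
Velocity relative to ground = (-1.645, 2.849) + (0.000, 1.720) = (-1.645, 4.569) m/s.
Bearing = atan2(-1.65, 4.57) = 340.20° clockwise from north.

340.2°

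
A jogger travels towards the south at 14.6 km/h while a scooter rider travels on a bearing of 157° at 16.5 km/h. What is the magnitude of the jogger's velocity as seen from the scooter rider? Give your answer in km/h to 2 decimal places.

Taking east as x and north as y: jogger velocity = (0.000, -14.600) km/h; scooter rider velocity = (6.447, -15.188) km/h.
Velocity of jogger relative to scooter rider = (0.000, -14.600) − (6.447, -15.188) = (-6.447, 0.588) km/h.
Magnitude = |(-6.447, 0.588)| = 6.474 km/h.

6.47 km/h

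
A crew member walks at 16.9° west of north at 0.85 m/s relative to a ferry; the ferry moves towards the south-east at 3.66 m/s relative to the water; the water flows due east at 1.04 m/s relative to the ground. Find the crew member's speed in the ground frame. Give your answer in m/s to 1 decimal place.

3.8 m/s

In east/north components (m/s): crew member relative to ferry = (-0.247, 0.813); ferry relative to water = (2.588, -2.588); water relative to ground = (1.040, 0.000).
Sum = (3.381, -1.775) m/s.
Speed = |(3.381, -1.775)| = 3.818 m/s.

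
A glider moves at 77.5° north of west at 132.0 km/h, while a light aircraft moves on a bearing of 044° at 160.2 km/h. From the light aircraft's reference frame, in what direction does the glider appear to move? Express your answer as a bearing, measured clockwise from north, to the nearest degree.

276°

Taking east as x and north as y: glider velocity = (-28.570, 128.871) km/h; light aircraft velocity = (111.284, 115.238) km/h.
Velocity of glider relative to light aircraft = (-28.570, 128.871) − (111.284, 115.238) = (-139.854, 13.633) km/h.
Bearing = atan2(-139.85, 13.63) = 275.57° clockwise from north.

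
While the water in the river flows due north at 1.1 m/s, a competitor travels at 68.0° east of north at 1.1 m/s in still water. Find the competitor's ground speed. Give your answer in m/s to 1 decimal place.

Taking east as x and north as y: velocity relative to the water = (1.020, 0.412) m/s; the water relative to ground = (0.000, 1.100) m/s.
Velocity relative to ground = (1.020, 0.412) + (0.000, 1.100) = (1.020, 1.512) m/s.
Speed = |(1.020, 1.512)| = 1.824 m/s.

1.8 m/s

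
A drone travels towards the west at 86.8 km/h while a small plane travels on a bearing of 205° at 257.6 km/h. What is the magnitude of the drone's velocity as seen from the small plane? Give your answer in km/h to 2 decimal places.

234.51 km/h

Taking east as x and north as y: drone velocity = (-86.800, 0.000) km/h; small plane velocity = (-108.866, -233.465) km/h.
Velocity of drone relative to small plane = (-86.800, 0.000) − (-108.866, -233.465) = (22.066, 233.465) km/h.
Magnitude = |(22.066, 233.465)| = 234.505 km/h.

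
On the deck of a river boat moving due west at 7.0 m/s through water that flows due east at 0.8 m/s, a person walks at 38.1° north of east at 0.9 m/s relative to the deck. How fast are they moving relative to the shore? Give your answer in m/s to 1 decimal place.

In east/north components (m/s): person relative to river boat = (0.708, 0.555); river boat relative to water = (-7.000, 0.000); water relative to ground = (0.800, 0.000).
Sum = (-5.492, 0.555) m/s.
Speed = |(-5.492, 0.555)| = 5.520 m/s.

5.5 m/s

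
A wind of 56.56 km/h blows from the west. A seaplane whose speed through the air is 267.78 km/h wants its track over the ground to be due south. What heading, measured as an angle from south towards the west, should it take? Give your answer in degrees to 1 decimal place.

12.2°

The wind pushes perpendicular to the desired track; the heading must have a component into the wind equal to 56.56 km/h: 267.78 sin θ = 56.56.
sin θ = 0.2112, so θ = 12.194°.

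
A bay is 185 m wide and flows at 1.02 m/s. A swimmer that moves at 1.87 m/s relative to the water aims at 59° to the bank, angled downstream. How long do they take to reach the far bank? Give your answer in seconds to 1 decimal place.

115.4 s

The component of the swimmer's velocity perpendicular to the bank is 1.87 × sin 59° = 1.603 m/s.
The current is parallel to the bank, so it does not affect the crossing time.
Time = 185 / 1.603 = 115.416 s.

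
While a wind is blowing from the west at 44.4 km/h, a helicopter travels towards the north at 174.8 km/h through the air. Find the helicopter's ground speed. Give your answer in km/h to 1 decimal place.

Taking east as x and north as y: velocity relative to the air = (0.000, 174.800) km/h; the air relative to ground = (44.400, 0.000) km/h.
Velocity relative to ground = (0.000, 174.800) + (44.400, 0.000) = (44.400, 174.800) km/h.
Speed = |(44.400, 174.800)| = 180.351 km/h.

180.4 km/h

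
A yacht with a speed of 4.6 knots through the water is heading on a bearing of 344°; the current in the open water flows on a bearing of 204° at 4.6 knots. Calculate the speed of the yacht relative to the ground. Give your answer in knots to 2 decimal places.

Taking east as x and north as y: velocity relative to the water = (-1.268, 4.422) knots; the water relative to ground = (-1.871, -4.202) knots.
Velocity relative to ground = (-1.268, 4.422) + (-1.871, -4.202) = (-3.139, 0.219) knots.
Speed = |(-3.139, 0.219)| = 3.147 knots.

3.15 knots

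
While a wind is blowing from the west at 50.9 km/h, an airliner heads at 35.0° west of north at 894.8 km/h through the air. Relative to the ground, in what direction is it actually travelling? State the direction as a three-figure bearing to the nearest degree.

Taking east as x and north as y: velocity relative to the air = (-513.236, 732.977) km/h; the air relative to ground = (50.900, 0.000) km/h.
Velocity relative to ground = (-513.236, 732.977) + (50.900, 0.000) = (-462.336, 732.977) km/h.
Bearing = atan2(-462.34, 732.98) = 327.76° clockwise from north.

328°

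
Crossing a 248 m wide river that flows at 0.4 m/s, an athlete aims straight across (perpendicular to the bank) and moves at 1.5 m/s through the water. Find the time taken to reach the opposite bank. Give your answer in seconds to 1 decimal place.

The component of the athlete's velocity perpendicular to the bank is 1.5 m/s.
The current is parallel to the bank, so it does not affect the crossing time.
Time = 248 / 1.500 = 165.333 s.

165.3 s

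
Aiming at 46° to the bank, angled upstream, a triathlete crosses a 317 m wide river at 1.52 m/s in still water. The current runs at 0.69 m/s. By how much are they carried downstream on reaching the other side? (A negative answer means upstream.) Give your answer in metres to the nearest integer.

Perpendicular speed = 1.093 m/s; crossing time = 317 / 1.093 = 289.922 s.
Net downstream speed = -0.366 m/s.
Drift = -0.366 × 289.922 = -106.077 m (upstream).

-106 m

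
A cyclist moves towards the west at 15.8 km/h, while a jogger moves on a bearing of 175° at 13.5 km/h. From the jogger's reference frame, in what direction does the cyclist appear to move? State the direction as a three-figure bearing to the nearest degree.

Taking east as x and north as y: cyclist velocity = (-15.800, 0.000) km/h; jogger velocity = (1.177, -13.449) km/h.
Velocity of cyclist relative to jogger = (-15.800, 0.000) − (1.177, -13.449) = (-16.977, 13.449) km/h.
Bearing = atan2(-16.98, 13.45) = 308.39° clockwise from north.

308°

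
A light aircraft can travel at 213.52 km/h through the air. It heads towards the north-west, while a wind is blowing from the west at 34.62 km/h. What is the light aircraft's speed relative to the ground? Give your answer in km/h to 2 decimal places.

190.62 km/h

Taking east as x and north as y: velocity relative to the air = (-150.981, 150.981) km/h; the air relative to ground = (34.620, 0.000) km/h.
Velocity relative to ground = (-150.981, 150.981) + (34.620, 0.000) = (-116.361, 150.981) km/h.
Speed = |(-116.361, 150.981)| = 190.618 km/h.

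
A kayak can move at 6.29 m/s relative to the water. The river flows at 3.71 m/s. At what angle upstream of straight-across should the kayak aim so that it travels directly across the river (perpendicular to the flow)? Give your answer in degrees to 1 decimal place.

To cancel the current, the upstream component of the kayak's velocity must equal the flow: 6.29 sin θ = 3.71.
sin θ = 3.71 / 6.29 = 0.5898.
θ = arcsin(0.5898) = 36.145°.

36.1°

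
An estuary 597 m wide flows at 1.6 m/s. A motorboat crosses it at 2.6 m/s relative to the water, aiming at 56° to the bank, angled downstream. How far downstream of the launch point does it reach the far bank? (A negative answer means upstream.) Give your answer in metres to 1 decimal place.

Perpendicular speed = 2.155 m/s; crossing time = 597 / 2.155 = 276.966 s.
Net downstream speed = 3.054 m/s.
Drift = 3.054 × 276.966 = 845.828 m (downstream).

845.8 m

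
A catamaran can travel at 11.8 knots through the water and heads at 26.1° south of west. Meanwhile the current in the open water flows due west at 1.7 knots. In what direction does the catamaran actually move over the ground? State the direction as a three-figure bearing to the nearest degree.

247°

Taking east as x and north as y: velocity relative to the water = (-10.597, -5.191) knots; the water relative to ground = (-1.700, 0.000) knots.
Velocity relative to ground = (-10.597, -5.191) + (-1.700, 0.000) = (-12.297, -5.191) knots.
Bearing = atan2(-12.30, -5.19) = 247.11° clockwise from north.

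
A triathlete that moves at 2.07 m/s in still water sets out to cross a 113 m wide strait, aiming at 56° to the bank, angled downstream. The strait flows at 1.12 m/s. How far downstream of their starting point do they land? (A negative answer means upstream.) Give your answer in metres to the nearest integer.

Perpendicular speed = 1.716 m/s; crossing time = 113 / 1.716 = 65.847 s.
Net downstream speed = 2.278 m/s.
Drift = 2.278 × 65.847 = 149.968 m (downstream).

150 m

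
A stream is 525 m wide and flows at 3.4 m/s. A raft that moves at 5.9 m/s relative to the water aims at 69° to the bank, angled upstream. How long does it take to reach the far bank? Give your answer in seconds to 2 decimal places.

The component of the raft's velocity perpendicular to the bank is 5.9 × sin 69° = 5.508 m/s.
Only the cross-stream component determines the crossing time; the current contributes nothing perpendicular to the bank.
Time = 525 / 5.508 = 95.314 s.

95.31 s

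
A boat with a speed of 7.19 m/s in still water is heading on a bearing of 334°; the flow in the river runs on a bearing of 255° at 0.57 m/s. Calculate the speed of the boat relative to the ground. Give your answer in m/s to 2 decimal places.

Taking east as x and north as y: velocity relative to the water = (-3.152, 6.462) m/s; the water relative to ground = (-0.551, -0.148) m/s.
Velocity relative to ground = (-3.152, 6.462) + (-0.551, -0.148) = (-3.702, 6.315) m/s.
Speed = |(-3.702, 6.315)| = 7.320 m/s.

7.32 m/s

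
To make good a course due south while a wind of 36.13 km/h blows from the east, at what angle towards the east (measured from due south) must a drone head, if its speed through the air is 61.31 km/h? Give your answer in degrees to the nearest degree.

The wind pushes perpendicular to the desired track; the heading must have a component into the wind equal to 36.13 km/h: 61.31 sin θ = 36.13.
sin θ = 0.5893, so θ = 36.107°.

36°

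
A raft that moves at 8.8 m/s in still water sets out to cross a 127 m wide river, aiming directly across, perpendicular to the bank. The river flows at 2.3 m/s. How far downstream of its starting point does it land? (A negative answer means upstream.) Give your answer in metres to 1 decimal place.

Perpendicular speed = 8.800 m/s; crossing time = 127 / 8.800 = 14.432 s.
Net downstream speed = 2.300 m/s.
Drift = 2.300 × 14.432 = 33.193 m (downstream).

33.2 m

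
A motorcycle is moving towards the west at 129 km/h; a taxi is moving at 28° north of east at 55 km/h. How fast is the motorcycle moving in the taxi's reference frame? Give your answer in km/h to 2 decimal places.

179.43 km/h

Taking east as x and north as y: motorcycle velocity = (-129.000, 0.000) km/h; taxi velocity = (48.562, 25.821) km/h.
Velocity of motorcycle relative to taxi = (-129.000, 0.000) − (48.562, 25.821) = (-177.562, -25.821) km/h.
Magnitude = |(-177.562, -25.821)| = 179.430 km/h.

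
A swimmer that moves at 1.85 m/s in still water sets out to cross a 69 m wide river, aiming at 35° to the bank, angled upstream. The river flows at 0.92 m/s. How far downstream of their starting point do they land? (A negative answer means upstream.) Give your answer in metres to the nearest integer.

Perpendicular speed = 1.061 m/s; crossing time = 69 / 1.061 = 65.026 s.
Net downstream speed = -0.595 m/s.
Drift = -0.595 × 65.026 = -38.718 m (upstream).

-39 m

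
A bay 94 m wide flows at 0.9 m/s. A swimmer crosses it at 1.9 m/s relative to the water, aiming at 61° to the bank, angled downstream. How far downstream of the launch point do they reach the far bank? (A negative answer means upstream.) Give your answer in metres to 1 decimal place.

103.0 m

Perpendicular speed = 1.662 m/s; crossing time = 94 / 1.662 = 56.566 s.
Net downstream speed = 1.821 m/s.
Drift = 1.821 × 56.566 = 103.014 m (downstream).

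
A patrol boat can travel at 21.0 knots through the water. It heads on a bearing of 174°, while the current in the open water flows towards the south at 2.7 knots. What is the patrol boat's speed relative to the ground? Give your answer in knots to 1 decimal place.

Taking east as x and north as y: velocity relative to the water = (2.195, -20.885) knots; the water relative to ground = (0.000, -2.700) knots.
Velocity relative to ground = (2.195, -20.885) + (0.000, -2.700) = (2.195, -23.585) knots.
Speed = |(2.195, -23.585)| = 23.687 knots.

23.7 knots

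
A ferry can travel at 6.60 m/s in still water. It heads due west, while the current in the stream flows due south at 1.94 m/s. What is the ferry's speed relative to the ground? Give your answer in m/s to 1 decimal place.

Taking east as x and north as y: velocity relative to the water = (-6.600, 0.000) m/s; the water relative to ground = (0.000, -1.940) m/s.
Velocity relative to ground = (-6.600, 0.000) + (0.000, -1.940) = (-6.600, -1.940) m/s.
Speed = |(-6.600, -1.940)| = 6.879 m/s.

6.9 m/s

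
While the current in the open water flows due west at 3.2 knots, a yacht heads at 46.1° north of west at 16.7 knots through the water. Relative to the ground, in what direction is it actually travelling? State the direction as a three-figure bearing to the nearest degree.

Taking east as x and north as y: velocity relative to the water = (-11.580, 12.033) knots; the water relative to ground = (-3.200, 0.000) knots.
Velocity relative to ground = (-11.580, 12.033) + (-3.200, 0.000) = (-14.780, 12.033) knots.
Bearing = atan2(-14.78, 12.03) = 309.15° clockwise from north.

309°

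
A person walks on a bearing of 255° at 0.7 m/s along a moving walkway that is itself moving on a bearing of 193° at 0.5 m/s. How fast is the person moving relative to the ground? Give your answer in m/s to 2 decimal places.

Taking east as x and north as y: moving walkway velocity = (-0.112, -0.487) m/s; person velocity relative to moving walkway = (-0.676, -0.181) m/s.
Velocity relative to ground = (-0.112, -0.487) + (-0.676, -0.181) = (-0.789, -0.668) m/s.
Speed = |(-0.789, -0.668)| = 1.034 m/s.

1.03 m/s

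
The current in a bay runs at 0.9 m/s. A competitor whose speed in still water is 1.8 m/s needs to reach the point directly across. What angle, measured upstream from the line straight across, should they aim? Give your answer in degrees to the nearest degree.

To cancel the current, the upstream component of the competitor's velocity must equal the flow: 1.8 sin θ = 0.9.
sin θ = 0.9 / 1.8 = 0.5000.
θ = arcsin(0.5000) = 30.000°.

30°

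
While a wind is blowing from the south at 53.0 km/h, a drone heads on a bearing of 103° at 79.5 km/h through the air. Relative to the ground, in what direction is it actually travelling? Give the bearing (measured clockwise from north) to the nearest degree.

066°

Taking east as x and north as y: velocity relative to the air = (77.462, -17.884) km/h; the air relative to ground = (0.000, 53.000) km/h.
Velocity relative to ground = (77.462, -17.884) + (0.000, 53.000) = (77.462, 35.116) km/h.
Bearing = atan2(77.46, 35.12) = 65.61° clockwise from north.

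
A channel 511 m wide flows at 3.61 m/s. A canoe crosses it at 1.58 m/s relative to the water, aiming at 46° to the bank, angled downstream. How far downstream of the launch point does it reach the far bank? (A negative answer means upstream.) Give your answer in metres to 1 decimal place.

Perpendicular speed = 1.137 m/s; crossing time = 511 / 1.137 = 449.604 s.
Net downstream speed = 4.708 m/s.
Drift = 4.708 × 449.604 = 2116.536 m (downstream).

2116.5 m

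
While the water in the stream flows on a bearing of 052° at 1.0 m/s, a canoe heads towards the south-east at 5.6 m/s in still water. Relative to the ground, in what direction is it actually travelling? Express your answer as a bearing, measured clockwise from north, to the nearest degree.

Taking east as x and north as y: velocity relative to the water = (3.960, -3.960) m/s; the water relative to ground = (0.788, 0.616) m/s.
Velocity relative to ground = (3.960, -3.960) + (0.788, 0.616) = (4.748, -3.344) m/s.
Bearing = atan2(4.75, -3.34) = 125.16° clockwise from north.

125°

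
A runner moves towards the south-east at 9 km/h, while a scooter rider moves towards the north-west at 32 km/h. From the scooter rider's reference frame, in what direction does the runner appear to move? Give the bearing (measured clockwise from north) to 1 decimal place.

135.0°

Taking east as x and north as y: runner velocity = (6.364, -6.364) km/h; scooter rider velocity = (-22.627, 22.627) km/h.
Velocity of runner relative to scooter rider = (6.364, -6.364) − (-22.627, 22.627) = (28.991, -28.991) km/h.
Bearing = atan2(28.99, -28.99) = 135.00° clockwise from north.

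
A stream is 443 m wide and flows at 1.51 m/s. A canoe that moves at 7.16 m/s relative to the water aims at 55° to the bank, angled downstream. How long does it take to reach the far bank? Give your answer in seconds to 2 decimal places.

75.53 s

The component of the canoe's velocity perpendicular to the bank is 7.16 × sin 55° = 5.865 m/s.
Only the cross-stream component determines the crossing time; the current contributes nothing perpendicular to the bank.
Time = 443 / 5.865 = 75.531 s.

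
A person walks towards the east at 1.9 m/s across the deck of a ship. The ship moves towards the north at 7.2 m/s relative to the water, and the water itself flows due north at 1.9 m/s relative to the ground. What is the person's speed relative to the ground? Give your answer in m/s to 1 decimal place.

9.3 m/s

In east/north components (m/s): person relative to ship = (1.900, 0.000); ship relative to water = (0.000, 7.200); water relative to ground = (0.000, 1.900).
Sum = (1.900, 9.100) m/s.
Speed = |(1.900, 9.100)| = 9.296 m/s.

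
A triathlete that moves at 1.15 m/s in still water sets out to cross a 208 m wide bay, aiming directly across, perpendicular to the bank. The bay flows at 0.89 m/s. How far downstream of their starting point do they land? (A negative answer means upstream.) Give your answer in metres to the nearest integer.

161 m

Perpendicular speed = 1.150 m/s; crossing time = 208 / 1.150 = 180.870 s.
Net downstream speed = 0.890 m/s.
Drift = 0.890 × 180.870 = 160.974 m (downstream).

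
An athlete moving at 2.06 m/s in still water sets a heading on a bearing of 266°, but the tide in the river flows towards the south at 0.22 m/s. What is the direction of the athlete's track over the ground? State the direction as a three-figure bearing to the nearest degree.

Taking east as x and north as y: velocity relative to the water = (-2.055, -0.144) m/s; the water relative to ground = (0.000, -0.220) m/s.
Velocity relative to ground = (-2.055, -0.144) + (0.000, -0.220) = (-2.055, -0.364) m/s.
Bearing = atan2(-2.05, -0.36) = 259.96° clockwise from north.

260°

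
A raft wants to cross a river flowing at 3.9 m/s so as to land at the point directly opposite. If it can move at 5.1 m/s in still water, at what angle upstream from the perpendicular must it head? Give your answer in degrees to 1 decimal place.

To cancel the current, the upstream component of the raft's velocity must equal the flow: 5.1 sin θ = 3.9.
sin θ = 3.9 / 5.1 = 0.7647.
θ = arcsin(0.7647) = 49.881°.

49.9°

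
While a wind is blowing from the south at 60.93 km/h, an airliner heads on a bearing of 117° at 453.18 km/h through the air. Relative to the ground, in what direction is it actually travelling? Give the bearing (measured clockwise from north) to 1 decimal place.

Taking east as x and north as y: velocity relative to the air = (403.786, -205.739) km/h; the air relative to ground = (0.000, 60.930) km/h.
Velocity relative to ground = (403.786, -205.739) + (0.000, 60.930) = (403.786, -144.809) km/h.
Bearing = atan2(403.79, -144.81) = 109.73° clockwise from north.

109.7°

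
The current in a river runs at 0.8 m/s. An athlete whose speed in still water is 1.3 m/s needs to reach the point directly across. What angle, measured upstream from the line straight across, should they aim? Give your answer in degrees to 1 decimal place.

38.0°

To cancel the current, the upstream component of the athlete's velocity must equal the flow: 1.3 sin θ = 0.8.
sin θ = 0.8 / 1.3 = 0.6154.
θ = arcsin(0.6154) = 37.980°.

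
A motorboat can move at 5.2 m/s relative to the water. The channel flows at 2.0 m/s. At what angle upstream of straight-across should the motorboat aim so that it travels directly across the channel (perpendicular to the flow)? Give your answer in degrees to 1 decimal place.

To cancel the current, the upstream component of the motorboat's velocity must equal the flow: 5.2 sin θ = 2.0.
sin θ = 2.0 / 5.2 = 0.3846.
θ = arcsin(0.3846) = 22.620°.

22.6°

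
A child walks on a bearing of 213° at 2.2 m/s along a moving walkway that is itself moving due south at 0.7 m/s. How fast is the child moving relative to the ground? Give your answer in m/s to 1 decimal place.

2.8 m/s

Taking east as x and north as y: moving walkway velocity = (0.000, -0.700) m/s; child velocity relative to moving walkway = (-1.198, -1.845) m/s.
Velocity relative to ground = (0.000, -0.700) + (-1.198, -1.845) = (-1.198, -2.545) m/s.
Speed = |(-1.198, -2.545)| = 2.813 m/s.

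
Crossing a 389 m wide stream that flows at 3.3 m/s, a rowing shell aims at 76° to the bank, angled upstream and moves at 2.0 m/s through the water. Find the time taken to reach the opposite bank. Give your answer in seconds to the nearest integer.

The component of the rowing shell's velocity perpendicular to the bank is 2.0 × sin 76° = 1.941 m/s.
Only the cross-stream component determines the crossing time; the current contributes nothing perpendicular to the bank.
Time = 389 / 1.941 = 200.454 s.

200 s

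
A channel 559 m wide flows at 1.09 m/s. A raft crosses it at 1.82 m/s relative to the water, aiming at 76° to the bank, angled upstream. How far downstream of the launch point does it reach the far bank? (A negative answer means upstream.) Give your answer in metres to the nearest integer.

Perpendicular speed = 1.766 m/s; crossing time = 559 / 1.766 = 316.546 s.
Net downstream speed = 0.650 m/s.
Drift = 0.650 × 316.546 = 205.660 m (downstream).

206 m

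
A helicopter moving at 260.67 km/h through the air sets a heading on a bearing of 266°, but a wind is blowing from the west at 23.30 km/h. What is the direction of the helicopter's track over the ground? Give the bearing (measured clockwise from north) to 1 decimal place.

Taking east as x and north as y: velocity relative to the air = (-260.035, -18.183) km/h; the air relative to ground = (23.300, 0.000) km/h.
Velocity relative to ground = (-260.035, -18.183) + (23.300, 0.000) = (-236.735, -18.183) km/h.
Bearing = atan2(-236.74, -18.18) = 265.61° clockwise from north.

265.6°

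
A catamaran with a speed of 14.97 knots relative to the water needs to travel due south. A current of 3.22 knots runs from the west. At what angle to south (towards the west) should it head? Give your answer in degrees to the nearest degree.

The current pushes perpendicular to the desired track; the heading must have a component into the current equal to 3.22 knots: 14.97 sin θ = 3.22.
sin θ = 0.2151, so θ = 12.421°.

12°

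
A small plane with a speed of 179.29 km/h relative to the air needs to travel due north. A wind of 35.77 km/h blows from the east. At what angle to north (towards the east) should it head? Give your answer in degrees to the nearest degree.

The wind pushes perpendicular to the desired track; the heading must have a component into the wind equal to 35.77 km/h: 179.29 sin θ = 35.77.
sin θ = 0.1995, so θ = 11.508°.

12°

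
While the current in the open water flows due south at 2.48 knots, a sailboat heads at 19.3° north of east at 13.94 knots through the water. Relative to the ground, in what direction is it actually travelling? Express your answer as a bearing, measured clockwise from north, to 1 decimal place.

Taking east as x and north as y: velocity relative to the water = (13.157, 4.607) knots; the water relative to ground = (0.000, -2.480) knots.
Velocity relative to ground = (13.157, 4.607) + (0.000, -2.480) = (13.157, 2.127) knots.
Bearing = atan2(13.16, 2.13) = 80.81° clockwise from north.

080.8°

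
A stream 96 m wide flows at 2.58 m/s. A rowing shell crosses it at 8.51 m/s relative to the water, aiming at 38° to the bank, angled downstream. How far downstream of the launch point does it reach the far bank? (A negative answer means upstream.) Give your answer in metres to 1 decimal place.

170.1 m

Perpendicular speed = 5.239 m/s; crossing time = 96 / 5.239 = 18.323 s.
Net downstream speed = 9.286 m/s.
Drift = 9.286 × 18.323 = 170.148 m (downstream).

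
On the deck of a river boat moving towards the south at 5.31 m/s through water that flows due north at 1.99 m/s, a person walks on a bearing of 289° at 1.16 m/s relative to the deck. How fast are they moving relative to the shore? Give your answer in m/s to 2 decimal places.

In east/north components (m/s): person relative to river boat = (-1.097, 0.378); river boat relative to water = (0.000, -5.310); water relative to ground = (0.000, 1.990).
Sum = (-1.097, -2.942) m/s.
Speed = |(-1.097, -2.942)| = 3.140 m/s.

3.14 m/s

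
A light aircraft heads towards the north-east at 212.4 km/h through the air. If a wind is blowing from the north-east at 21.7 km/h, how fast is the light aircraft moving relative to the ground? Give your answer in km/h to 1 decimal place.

190.7 km/h

Taking east as x and north as y: velocity relative to the air = (150.189, 150.189) km/h; the air relative to ground = (-15.344, -15.344) km/h.
Velocity relative to ground = (150.189, 150.189) + (-15.344, -15.344) = (134.845, 134.845) km/h.
Speed = |(134.845, 134.845)| = 190.700 km/h.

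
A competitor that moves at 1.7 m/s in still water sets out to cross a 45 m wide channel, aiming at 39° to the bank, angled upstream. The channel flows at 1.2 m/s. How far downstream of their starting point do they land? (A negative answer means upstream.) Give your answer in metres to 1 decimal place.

-5.1 m

Perpendicular speed = 1.070 m/s; crossing time = 45 / 1.070 = 42.062 s.
Net downstream speed = -0.121 m/s.
Drift = -0.121 × 42.062 = -5.096 m (upstream).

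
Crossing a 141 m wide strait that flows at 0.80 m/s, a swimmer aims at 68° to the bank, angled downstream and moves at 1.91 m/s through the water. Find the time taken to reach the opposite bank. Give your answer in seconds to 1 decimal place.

The component of the swimmer's velocity perpendicular to the bank is 1.91 × sin 68° = 1.771 m/s.
The flow acts along the bank and has no component across it.
Time = 141 / 1.771 = 79.620 s.

79.6 s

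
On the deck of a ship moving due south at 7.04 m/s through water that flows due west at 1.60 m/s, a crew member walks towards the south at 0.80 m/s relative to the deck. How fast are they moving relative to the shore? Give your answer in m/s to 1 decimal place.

8.0 m/s

In east/north components (m/s): crew member relative to ship = (0.000, -0.800); ship relative to water = (0.000, -7.040); water relative to ground = (-1.600, 0.000).
Sum = (-1.600, -7.840) m/s.
Speed = |(-1.600, -7.840)| = 8.002 m/s.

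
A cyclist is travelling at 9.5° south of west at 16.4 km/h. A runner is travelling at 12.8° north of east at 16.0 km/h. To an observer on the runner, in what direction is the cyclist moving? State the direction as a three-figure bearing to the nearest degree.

259°

Taking east as x and north as y: cyclist velocity = (-16.175, -2.707) km/h; runner velocity = (15.602, 3.545) km/h.
Velocity of cyclist relative to runner = (-16.175, -2.707) − (15.602, 3.545) = (-31.777, -6.252) km/h.
Bearing = atan2(-31.78, -6.25) = 258.87° clockwise from north.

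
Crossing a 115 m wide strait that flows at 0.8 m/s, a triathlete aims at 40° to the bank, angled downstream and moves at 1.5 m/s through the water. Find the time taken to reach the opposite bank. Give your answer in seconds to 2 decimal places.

The component of the triathlete's velocity perpendicular to the bank is 1.5 × sin 40° = 0.964 m/s.
The flow acts along the bank and has no component across it.
Time = 115 / 0.964 = 119.272 s.

119.27 s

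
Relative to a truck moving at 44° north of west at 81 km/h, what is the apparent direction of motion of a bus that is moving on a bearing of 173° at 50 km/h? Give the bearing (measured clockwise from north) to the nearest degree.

149°

Taking east as x and north as y: bus velocity = (6.093, -49.627) km/h; truck velocity = (-58.267, 56.267) km/h.
Velocity of bus relative to truck = (6.093, -49.627) − (-58.267, 56.267) = (64.360, -105.895) km/h.
Bearing = atan2(64.36, -105.89) = 148.71° clockwise from north.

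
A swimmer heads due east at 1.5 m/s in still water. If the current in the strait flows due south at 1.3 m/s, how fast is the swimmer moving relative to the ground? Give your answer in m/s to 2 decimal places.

Taking east as x and north as y: velocity relative to the water = (1.500, 0.000) m/s; the water relative to ground = (0.000, -1.300) m/s.
Velocity relative to ground = (1.500, 0.000) + (0.000, -1.300) = (1.500, -1.300) m/s.
Speed = |(1.500, -1.300)| = 1.985 m/s.

1.98 m/s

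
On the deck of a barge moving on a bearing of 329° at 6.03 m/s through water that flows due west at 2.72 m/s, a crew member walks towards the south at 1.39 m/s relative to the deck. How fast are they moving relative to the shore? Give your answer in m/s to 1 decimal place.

6.9 m/s

In east/north components (m/s): crew member relative to barge = (0.000, -1.390); barge relative to water = (-3.106, 5.169); water relative to ground = (-2.720, 0.000).
Sum = (-5.826, 3.779) m/s.
Speed = |(-5.826, 3.779)| = 6.944 m/s.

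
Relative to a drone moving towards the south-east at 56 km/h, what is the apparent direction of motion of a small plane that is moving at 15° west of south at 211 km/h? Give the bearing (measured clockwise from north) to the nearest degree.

Taking east as x and north as y: small plane velocity = (-54.611, -203.810) km/h; drone velocity = (39.598, -39.598) km/h.
Velocity of small plane relative to drone = (-54.611, -203.810) − (39.598, -39.598) = (-94.209, -164.212) km/h.
Bearing = atan2(-94.21, -164.21) = 209.84° clockwise from north.

210°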